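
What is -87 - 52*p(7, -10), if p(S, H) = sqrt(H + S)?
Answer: -87 - 52*I*sqrt(3) ≈ -87.0 - 90.067*I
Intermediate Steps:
-87 - 52*p(7, -10) = -87 - 52*sqrt(-10 + 7) = -87 - 52*I*sqrt(3)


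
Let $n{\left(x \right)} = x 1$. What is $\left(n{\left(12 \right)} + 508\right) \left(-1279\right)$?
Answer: $-665080$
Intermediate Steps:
$n{\left(x \right)} = x$
$\left(n{\left(12 \right)} + 508\right) \left(-1279\right) = \left(12 + 508\right) \left(-1279\right) = 520 \left(-1279\right) = -665080$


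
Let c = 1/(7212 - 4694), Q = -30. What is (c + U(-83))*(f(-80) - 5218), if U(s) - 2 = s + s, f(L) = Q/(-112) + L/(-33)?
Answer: 51687998707/60432 ≈ 8.5531e+5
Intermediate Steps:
f(L) = 15/56 - L/33 (f(L) = -30/(-112) + L/(-33) = -30*(-1/112) + L*(-1/33) = 15/56 - L/33)
U(s) = 2 + 2*s (U(s) = 2 + (s + s) = 2 + 2*s)
c = 1/2518 ≈ 0.00039714
(c + U(-83))*(f(-80) - 5218) = (1/2518 + (2 + 2*(-83)))*((15/56 - 1/33*(-80)) - 5218) = (1/2518 + (2 - 166))*((15/56 + 80/33) - 5218) = (1/2518 - 164)*(4975/1848 - 5218) = -412951/2518*(-9637889/1848) = 51687998707/60432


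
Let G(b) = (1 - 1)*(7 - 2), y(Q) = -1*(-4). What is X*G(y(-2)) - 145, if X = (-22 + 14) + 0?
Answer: -145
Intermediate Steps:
y(Q) = 4
X = -8 (X = -8 + 0 = -8)
G(b) = 0 (G(b) = 0*5 = 0)
X*G(y(-2)) - 145 = -8*0 - 145 = 0 - 145 = -145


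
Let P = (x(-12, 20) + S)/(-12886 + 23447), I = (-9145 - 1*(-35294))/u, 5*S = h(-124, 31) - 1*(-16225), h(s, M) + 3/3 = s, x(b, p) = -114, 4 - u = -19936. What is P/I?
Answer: 61933640/276159589 ≈ 0.22427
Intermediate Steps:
u = 19940 (u = 4 - 1*(-19936) = 4 + 19936 = 19940)
h(s, M) = -1 + s
S = 3220 (S = ((-1 - 124) - 1*(-16225))/5 = (-125 + 16225)/5 = (⅕)*16100 = 3220)
I = 26149/19940 (I = (-9145 - 1*(-35294))/19940 = (-9145 + 35294)*(1/19940) = 26149*(1/19940) = 26149/19940 ≈ 1.3114)
P = 3106/10561 (P = (-114 + 3220)/(-12886 + 23447) = 3106/10561 ≈ 0.29410)
P/I = 3106/(10561*(26149/19940)) = (3106/10561)*(19940/26149) = 61933640/276159589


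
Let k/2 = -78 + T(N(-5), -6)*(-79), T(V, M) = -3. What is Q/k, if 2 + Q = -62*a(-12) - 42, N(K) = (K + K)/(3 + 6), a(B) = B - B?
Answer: -22/159 ≈ -0.13836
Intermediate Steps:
a(B) = 0
N(K) = 2*K/9 (N(K) = (2*K)/9 = (2*K)*(⅑) = 2*K/9)
Q = -44 (Q = -2 + (-62*0 - 42) = -2 + (0 - 42) = -2 - 42 = -44)
k = 318 (k = 2*(-78 - 3*(-79)) = 2*(-78 + 237) = 2*159 = 318)
Q/k = -44/318 = -44*1/318 = -22/159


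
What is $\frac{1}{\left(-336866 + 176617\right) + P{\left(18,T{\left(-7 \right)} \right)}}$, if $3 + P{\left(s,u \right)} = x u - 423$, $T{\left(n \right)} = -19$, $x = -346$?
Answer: $- \frac{1}{154101} \approx -6.4893 \cdot 10^{-6}$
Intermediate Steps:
$P{\left(s,u \right)} = -426 - 346 u$ ($P{\left(s,u \right)} = -3 - \left(423 + 346 u\right) = -426 - 346 u$)
$\frac{1}{\left(-336866 + 176617\right) + P{\left(18,T{\left(-7 \right)} \right)}} = \frac{1}{\left(-336866 + 176617\right) - -6148} = \frac{1}{-160249 + \left(-426 + 6574\right)} = \frac{1}{-160249 + 6148} = \frac{1}{-154101} = - \frac{1}{154101}$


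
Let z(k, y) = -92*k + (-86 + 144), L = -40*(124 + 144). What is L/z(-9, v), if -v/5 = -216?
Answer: -5360/443 ≈ -12.099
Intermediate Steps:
v = 1080 (v = -5*(-216) = 1080)
L = -10720 (L = -40*268 = -10720)
z(k, y) = 58 - 92*k (z(k, y) = -92*k + 58 = 58 - 92*k)
L/z(-9, v) = -10720/(58 - 92*(-9)) = -10720/(58 + 828) = -10720/886 = -10720*1/886 = -5360/443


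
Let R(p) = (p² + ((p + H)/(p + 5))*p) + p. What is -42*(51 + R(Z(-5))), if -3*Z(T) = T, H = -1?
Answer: -7007/3 ≈ -2335.7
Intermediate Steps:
Z(T) = -T/3
R(p) = p + p² + p*(-1 + p)/(5 + p) (R(p) = (p² + ((p - 1)/(p + 5))*p) + p = (p² + ((-1 + p)/(5 + p))*p) + p = (p² + p*(-1 + p)/(5 + p)) + p = p + p² + p*(-1 + p)/(5 + p))
-42*(51 + R(Z(-5))) = -42*(51 + (-⅓*(-5))*(4 + (-⅓*(-5))² + 7*(-⅓*(-5)))/(5 - ⅓*(-5))) = -42*(51 + 5*(4 + (5/3)² + 7*(5/3))/(3*(5 + 5/3))) = -42*(51 + 5*(4 + 25/9 + 35/3)/(3*(20/3))) = -42*(51 + (5/3)*(3/20)*(166/9)) = -42*(51 + 83/18) = -42*1001/18 = -7007/3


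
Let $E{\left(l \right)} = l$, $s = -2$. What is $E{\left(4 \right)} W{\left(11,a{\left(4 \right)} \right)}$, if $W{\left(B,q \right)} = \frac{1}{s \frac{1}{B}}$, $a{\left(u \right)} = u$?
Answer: $-22$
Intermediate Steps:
$W{\left(B,q \right)} = - \frac{B}{2}$ ($W{\left(B,q \right)} = \frac{1}{\left(-2\right) \frac{1}{B}} = - \frac{B}{2}$)
$E{\left(4 \right)} W{\left(11,a{\left(4 \right)} \right)} = 4 \left(\left(- \frac{1}{2}\right) 11\right) = 4 \left(- \frac{11}{2}\right) = -22$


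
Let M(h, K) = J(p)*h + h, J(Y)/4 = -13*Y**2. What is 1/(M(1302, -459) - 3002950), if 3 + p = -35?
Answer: -1/100766224 ≈ -9.9240e-9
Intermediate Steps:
p = -38 (p = -3 - 35 = -38)
J(Y) = -52*Y**2 (J(Y) = 4*(-13*Y**2) = -52*Y**2)
M(h, K) = -75087*h (M(h, K) = (-52*(-38)**2)*h + h = (-52*1444)*h + h = -75088*h + h = -75087*h)
1/(M(1302, -459) - 3002950) = 1/(-75087*1302 - 3002950) = 1/(-97763274 - 3002950) = 1/(-100766224) = -1/100766224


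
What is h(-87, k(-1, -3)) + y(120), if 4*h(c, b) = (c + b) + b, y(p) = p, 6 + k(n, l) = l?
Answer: 375/4 ≈ 93.750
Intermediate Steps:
k(n, l) = -6 + l
h(c, b) = b/2 + c/4 (h(c, b) = ((c + b) + b)/4 = ((b + c) + b)/4 = (c + 2*b)/4 = b/2 + c/4)
h(-87, k(-1, -3)) + y(120) = ((-6 - 3)/2 + (1/4)*(-87)) + 120 = ((1/2)*(-9) - 87/4) + 120 = (-9/2 - 87/4) + 120 = -105/4 + 120 = 375/4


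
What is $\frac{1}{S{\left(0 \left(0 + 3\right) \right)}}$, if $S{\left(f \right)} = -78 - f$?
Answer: $- \frac{1}{78} \approx -0.012821$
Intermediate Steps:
$\frac{1}{S{\left(0 \left(0 + 3\right) \right)}} = \frac{1}{-78 - 0 \left(0 + 3\right)} = \frac{1}{-78 - 0 \cdot 3} = \frac{1}{-78 - 0} = \frac{1}{-78 + 0} = \frac{1}{-78} = - \frac{1}{78}$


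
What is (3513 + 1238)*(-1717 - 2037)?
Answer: -17835254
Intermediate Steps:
(3513 + 1238)*(-1717 - 2037) = 4751*(-3754) = -17835254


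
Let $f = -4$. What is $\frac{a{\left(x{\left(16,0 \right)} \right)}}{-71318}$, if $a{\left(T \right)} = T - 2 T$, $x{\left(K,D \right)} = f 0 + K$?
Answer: $\frac{8}{35659} \approx 0.00022435$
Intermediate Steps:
$x{\left(K,D \right)} = K$ ($x{\left(K,D \right)} = \left(-4\right) 0 + K = 0 + K = K$)
$a{\left(T \right)} = - T$
$\frac{a{\left(x{\left(16,0 \right)} \right)}}{-71318} = \frac{\left(-1\right) 16}{-71318} = \left(-16\right) \left(- \frac{1}{71318}\right) = \frac{8}{35659}$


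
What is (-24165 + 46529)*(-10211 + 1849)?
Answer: -187007768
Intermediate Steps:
(-24165 + 46529)*(-10211 + 1849) = 22364*(-8362) = -187007768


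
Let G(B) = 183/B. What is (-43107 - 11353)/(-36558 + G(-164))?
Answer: 1786288/1199139 ≈ 1.4896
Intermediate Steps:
(-43107 - 11353)/(-36558 + G(-164)) = (-43107 - 11353)/(-36558 + 183/(-164)) = -54460/(-36558 + 183*(-1/164)) = -54460/(-36558 - 183/164) = -54460/(-5995695/164) = -54460*(-164/5995695) = 1786288/1199139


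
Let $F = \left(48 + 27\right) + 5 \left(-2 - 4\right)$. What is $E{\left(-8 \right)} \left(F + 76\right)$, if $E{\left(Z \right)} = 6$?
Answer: $726$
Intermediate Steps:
$F = 45$ ($F = 75 + 5 \left(-6\right) = 75 - 30 = 45$)
$E{\left(-8 \right)} \left(F + 76\right) = 6 \left(45 + 76\right) = 6 \cdot 121 = 726$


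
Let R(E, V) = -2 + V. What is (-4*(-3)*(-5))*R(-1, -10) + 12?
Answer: 732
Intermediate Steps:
(-4*(-3)*(-5))*R(-1, -10) + 12 = (-4*(-3)*(-5))*(-2 - 10) + 12 = (12*(-5))*(-12) + 12 = -60*(-12) + 12 = 720 + 12 = 732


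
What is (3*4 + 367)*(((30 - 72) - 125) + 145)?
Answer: -8338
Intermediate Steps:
(3*4 + 367)*(((30 - 72) - 125) + 145) = (12 + 367)*((-42 - 125) + 145) = 379*(-167 + 145) = 379*(-22) = -8338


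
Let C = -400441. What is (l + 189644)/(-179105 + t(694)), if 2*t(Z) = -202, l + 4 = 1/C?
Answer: -75939631239/71761429846 ≈ -1.0582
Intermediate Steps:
l = -1601765/400441 (l = -4 + 1/(-400441) = -4 - 1/400441 = -1601765/400441 ≈ -4.0000)
t(Z) = -101 (t(Z) = (½)*(-202) = -101)
(l + 189644)/(-179105 + t(694)) = (-1601765/400441 + 189644)/(-179105 - 101) = (75939631239/400441)/(-179206) = (75939631239/400441)*(-1/179206) = -75939631239/71761429846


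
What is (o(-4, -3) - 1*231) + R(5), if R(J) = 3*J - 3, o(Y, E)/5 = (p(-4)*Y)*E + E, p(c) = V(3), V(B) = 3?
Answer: -54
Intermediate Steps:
p(c) = 3
o(Y, E) = 5*E + 15*E*Y (o(Y, E) = 5*((3*Y)*E + E) = 5*(3*E*Y + E) = 5*(E + 3*E*Y) = 5*E + 15*E*Y)
R(J) = -3 + 3*J
(o(-4, -3) - 1*231) + R(5) = (5*(-3)*(1 + 3*(-4)) - 1*231) + (-3 + 3*5) = (5*(-3)*(1 - 12) - 231) + (-3 + 15) = (5*(-3)*(-11) - 231) + 12 = (165 - 231) + 12 = -66 + 12 = -54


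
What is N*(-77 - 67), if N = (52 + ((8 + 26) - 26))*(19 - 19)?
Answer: 0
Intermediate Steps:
N = 0 (N = (52 + (34 - 26))*0 = (52 + 8)*0 = 60*0 = 0)
N*(-77 - 67) = 0*(-77 - 67) = 0*(-144) = 0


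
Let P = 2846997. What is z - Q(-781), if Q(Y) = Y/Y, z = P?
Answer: 2846996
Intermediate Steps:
z = 2846997
Q(Y) = 1
z - Q(-781) = 2846997 - 1*1 = 2846997 - 1 = 2846996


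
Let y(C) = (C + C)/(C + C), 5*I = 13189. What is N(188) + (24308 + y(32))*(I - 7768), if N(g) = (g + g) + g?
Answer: -623547339/5 ≈ -1.2471e+8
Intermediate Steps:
I = 13189/5 (I = (1/5)*13189 = 13189/5 ≈ 2637.8)
y(C) = 1 (y(C) = (2*C)/((2*C)) = (2*C)*(1/(2*C)) = 1)
N(g) = 3*g (N(g) = 2*g + g = 3*g)
N(188) + (24308 + y(32))*(I - 7768) = 3*188 + (24308 + 1)*(13189/5 - 7768) = 564 + 24309*(-25651/5) = 564 - 623550159/5 = -623547339/5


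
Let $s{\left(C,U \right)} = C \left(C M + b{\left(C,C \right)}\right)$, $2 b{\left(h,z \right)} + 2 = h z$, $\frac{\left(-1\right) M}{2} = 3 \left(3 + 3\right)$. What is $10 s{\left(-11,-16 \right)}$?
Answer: $-50105$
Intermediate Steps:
$M = -36$ ($M = - 2 \cdot 3 \left(3 + 3\right) = - 2 \cdot 3 \cdot 6 = \left(-2\right) 18 = -36$)
$b{\left(h,z \right)} = -1 + \frac{h z}{2}$
$s{\left(C,U \right)} = C \left(-1 + \frac{C^{2}}{2} - 36 C\right)$ ($s{\left(C,U \right)} = C \left(C \left(-36\right) + \left(-1 + \frac{C C}{2}\right)\right) = C \left(- 36 C + \left(-1 + \frac{C^{2}}{2}\right)\right) = C \left(-1 + \frac{C^{2}}{2} - 36 C\right)$)
$10 s{\left(-11,-16 \right)} = 10 \cdot \frac{1}{2} \left(-11\right) \left(-2 + \left(-11\right)^{2} - -792\right) = 10 \cdot \frac{1}{2} \left(-11\right) \left(-2 + 121 + 792\right) = 10 \cdot \frac{1}{2} \left(-11\right) 911 = 10 \left(- \frac{10021}{2}\right) = -50105$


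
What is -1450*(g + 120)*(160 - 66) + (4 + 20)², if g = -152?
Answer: 4362176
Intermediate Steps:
-1450*(g + 120)*(160 - 66) + (4 + 20)² = -1450*(-152 + 120)*(160 - 66) + (4 + 20)² = -(-46400)*94 + 24² = -1450*(-3008) + 576 = 4361600 + 576 = 4362176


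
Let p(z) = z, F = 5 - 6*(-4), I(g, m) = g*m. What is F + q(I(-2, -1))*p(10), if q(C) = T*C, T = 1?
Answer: 49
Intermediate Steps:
q(C) = C (q(C) = 1*C = C)
F = 29 (F = 5 + 24 = 29)
F + q(I(-2, -1))*p(10) = 29 - 2*(-1)*10 = 29 + 2*10 = 29 + 20 = 49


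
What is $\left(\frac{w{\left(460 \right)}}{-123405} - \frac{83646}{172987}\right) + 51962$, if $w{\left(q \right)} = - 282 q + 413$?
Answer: $\frac{1109268800807449}{21347460735} \approx 51963.0$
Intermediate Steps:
$w{\left(q \right)} = 413 - 282 q$
$\left(\frac{w{\left(460 \right)}}{-123405} - \frac{83646}{172987}\right) + 51962 = \left(\frac{413 - 129720}{-123405} - \frac{83646}{172987}\right) + 51962 = \left(\left(413 - 129720\right) \left(- \frac{1}{123405}\right) - \frac{83646}{172987}\right) + 51962 = \left(\left(-129307\right) \left(- \frac{1}{123405}\right) - \frac{83646}{172987}\right) + 51962 = \left(\frac{129307}{123405} - \frac{83646}{172987}\right) + 51962 = \frac{12046095379}{21347460735} + 51962 = \frac{1109268800807449}{21347460735}$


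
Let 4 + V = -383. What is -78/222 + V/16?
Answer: -14527/592 ≈ -24.539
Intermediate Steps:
V = -387 (V = -4 - 383 = -387)
-78/222 + V/16 = -78/222 - 387/16 = -78*1/222 - 387*1/16 = -13/37 - 387/16 = -14527/592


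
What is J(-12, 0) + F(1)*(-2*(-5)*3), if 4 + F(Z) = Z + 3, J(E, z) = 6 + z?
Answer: 6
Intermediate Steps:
F(Z) = -1 + Z (F(Z) = -4 + (Z + 3) = -4 + (3 + Z) = -1 + Z)
J(-12, 0) + F(1)*(-2*(-5)*3) = (6 + 0) + (-1 + 1)*(-2*(-5)*3) = 6 + 0*(10*3) = 6 + 0*30 = 6 + 0 = 6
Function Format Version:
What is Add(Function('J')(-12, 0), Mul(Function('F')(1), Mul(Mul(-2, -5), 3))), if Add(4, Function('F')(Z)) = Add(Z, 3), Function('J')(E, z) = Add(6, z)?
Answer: 6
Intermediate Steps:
Function('F')(Z) = Add(-1, Z) (Function('F')(Z) = Add(-4, Add(Z, 3)) = Add(-4, Add(3, Z)) = Add(-1, Z))
Add(Function('J')(-12, 0), Mul(Function('F')(1), Mul(Mul(-2, -5), 3))) = Add(Add(6, 0), Mul(Add(-1, 1), Mul(Mul(-2, -5), 3))) = Add(6, Mul(0, Mul(10, 3))) = Add(6, Mul(0, 30)) = Add(6, 0) = 6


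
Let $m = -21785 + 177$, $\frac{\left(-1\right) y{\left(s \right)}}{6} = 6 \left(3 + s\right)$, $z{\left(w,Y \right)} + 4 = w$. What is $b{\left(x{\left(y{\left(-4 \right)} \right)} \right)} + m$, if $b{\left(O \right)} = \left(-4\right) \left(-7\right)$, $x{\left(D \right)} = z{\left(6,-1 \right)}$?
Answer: $-21580$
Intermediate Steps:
$z{\left(w,Y \right)} = -4 + w$
$y{\left(s \right)} = -108 - 36 s$ ($y{\left(s \right)} = - 6 \cdot 6 \left(3 + s\right) = - 6 \left(18 + 6 s\right) = -108 - 36 s$)
$x{\left(D \right)} = 2$ ($x{\left(D \right)} = -4 + 6 = 2$)
$b{\left(O \right)} = 28$
$m = -21608$
$b{\left(x{\left(y{\left(-4 \right)} \right)} \right)} + m = 28 - 21608 = -21580$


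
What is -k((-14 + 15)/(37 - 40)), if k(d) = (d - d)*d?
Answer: 0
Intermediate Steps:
k(d) = 0 (k(d) = 0*d = 0)
-k((-14 + 15)/(37 - 40)) = -1*0 = 0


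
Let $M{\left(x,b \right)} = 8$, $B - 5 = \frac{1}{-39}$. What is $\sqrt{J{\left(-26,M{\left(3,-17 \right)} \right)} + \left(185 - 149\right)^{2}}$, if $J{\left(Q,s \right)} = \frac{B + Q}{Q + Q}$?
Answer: $\frac{\sqrt{1971831}}{39} \approx 36.006$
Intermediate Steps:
$B = \frac{194}{39}$ ($B = 5 + \frac{1}{-39} = 5 - \frac{1}{39} = \frac{194}{39} \approx 4.9744$)
$J{\left(Q,s \right)} = \frac{\frac{194}{39} + Q}{2 Q}$ ($J{\left(Q,s \right)} = \frac{\frac{194}{39} + Q}{Q + Q} = \frac{\frac{194}{39} + Q}{2 Q}$)
$\sqrt{J{\left(-26,M{\left(3,-17 \right)} \right)} + \left(185 - 149\right)^{2}} = \sqrt{\frac{194 + 39 \left(-26\right)}{78 \left(-26\right)} + \left(185 - 149\right)^{2}} = \sqrt{\frac{1}{78} \left(- \frac{1}{26}\right) \left(194 - 1014\right) + 36^{2}} = \sqrt{\frac{1}{78} \left(- \frac{1}{26}\right) \left(-820\right) + 1296} = \sqrt{\frac{205}{507} + 1296} = \sqrt{\frac{657277}{507}} = \frac{\sqrt{1971831}}{39}$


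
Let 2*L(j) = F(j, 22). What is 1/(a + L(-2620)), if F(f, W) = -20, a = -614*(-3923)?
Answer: 1/2408712 ≈ 4.1516e-7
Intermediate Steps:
a = 2408722
L(j) = -10 (L(j) = (1/2)*(-20) = -10)
1/(a + L(-2620)) = 1/(2408722 - 10) = 1/2408712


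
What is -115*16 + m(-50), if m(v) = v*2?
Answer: -1940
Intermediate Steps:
m(v) = 2*v
-115*16 + m(-50) = -115*16 + 2*(-50) = -1840 - 100 = -1940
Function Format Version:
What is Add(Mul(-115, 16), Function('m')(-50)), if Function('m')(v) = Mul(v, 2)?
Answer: -1940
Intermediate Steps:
Function('m')(v) = Mul(2, v)
Add(Mul(-115, 16), Function('m')(-50)) = Add(Mul(-115, 16), Mul(2, -50)) = Add(-1840, -100) = -1940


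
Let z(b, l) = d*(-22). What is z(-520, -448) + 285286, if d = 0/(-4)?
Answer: 285286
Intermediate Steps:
d = 0 (d = 0*(-¼) = 0)
z(b, l) = 0 (z(b, l) = 0*(-22) = 0)
z(-520, -448) + 285286 = 0 + 285286 = 285286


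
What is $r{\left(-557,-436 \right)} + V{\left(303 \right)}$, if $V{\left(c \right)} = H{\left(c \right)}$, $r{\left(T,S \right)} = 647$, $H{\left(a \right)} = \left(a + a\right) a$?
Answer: $184265$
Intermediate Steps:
$H{\left(a \right)} = 2 a^{2}$ ($H{\left(a \right)} = 2 a a = 2 a^{2}$)
$V{\left(c \right)} = 2 c^{2}$
$r{\left(-557,-436 \right)} + V{\left(303 \right)} = 647 + 2 \cdot 303^{2} = 647 + 2 \cdot 91809 = 647 + 183618 = 184265$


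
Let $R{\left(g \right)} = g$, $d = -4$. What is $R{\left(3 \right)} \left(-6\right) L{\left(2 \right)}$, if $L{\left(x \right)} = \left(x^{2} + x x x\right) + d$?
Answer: $-144$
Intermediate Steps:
$L{\left(x \right)} = -4 + x^{2} + x^{3}$ ($L{\left(x \right)} = \left(x^{2} + x x x\right) - 4 = \left(x^{2} + x^{2} x\right) - 4 = \left(x^{2} + x^{3}\right) - 4 = -4 + x^{2} + x^{3}$)
$R{\left(3 \right)} \left(-6\right) L{\left(2 \right)} = 3 \left(-6\right) \left(-4 + 2^{2} + 2^{3}\right) = - 18 \left(-4 + 4 + 8\right) = \left(-18\right) 8 = -144$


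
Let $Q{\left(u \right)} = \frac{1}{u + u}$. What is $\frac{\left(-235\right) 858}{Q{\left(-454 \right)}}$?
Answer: $183080040$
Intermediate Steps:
$Q{\left(u \right)} = \frac{1}{2 u}$
$\frac{\left(-235\right) 858}{Q{\left(-454 \right)}} = \frac{\left(-235\right) 858}{\frac{1}{2} \frac{1}{-454}} = - \frac{201630}{\frac{1}{2} \left(- \frac{1}{454}\right)} = - \frac{201630}{- \frac{1}{908}} = \left(-201630\right) \left(-908\right) = 183080040$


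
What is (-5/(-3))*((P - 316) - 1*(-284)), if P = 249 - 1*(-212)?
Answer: 715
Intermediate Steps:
P = 461 (P = 249 + 212 = 461)
(-5/(-3))*((P - 316) - 1*(-284)) = (-5/(-3))*((461 - 316) - 1*(-284)) = (-5*(-1/3))*(145 + 284) = (5/3)*429 = 715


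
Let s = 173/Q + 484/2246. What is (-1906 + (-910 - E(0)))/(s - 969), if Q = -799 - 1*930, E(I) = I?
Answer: 341733392/117578199 ≈ 2.9064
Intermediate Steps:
Q = -1729 (Q = -799 - 930 = -1729)
s = 224139/1941667 (s = 173/(-1729) + 484/2246 = 173*(-1/1729) + 484*(1/2246) = -173/1729 + 242/1123 = 224139/1941667 ≈ 0.11544)
(-1906 + (-910 - E(0)))/(s - 969) = (-1906 + (-910 - 1*0))/(224139/1941667 - 969) = (-1906 + (-910 + 0))/(-1881251184/1941667) = (-1906 - 910)*(-1941667/1881251184) = -2816*(-1941667/1881251184) = 341733392/117578199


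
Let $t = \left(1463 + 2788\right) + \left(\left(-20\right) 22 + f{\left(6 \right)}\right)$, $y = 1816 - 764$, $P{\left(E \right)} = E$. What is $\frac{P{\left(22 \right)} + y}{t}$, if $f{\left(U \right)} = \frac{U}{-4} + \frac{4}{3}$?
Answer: $\frac{6444}{22865} \approx 0.28183$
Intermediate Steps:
$y = 1052$ ($y = 1816 - 764 = 1052$)
$f{\left(U \right)} = \frac{4}{3} - \frac{U}{4}$ ($f{\left(U \right)} = U \left(- \frac{1}{4}\right) + 4 \cdot \frac{1}{3} = - \frac{U}{4} + \frac{4}{3} = \frac{4}{3} - \frac{U}{4}$)
$t = \frac{22865}{6}$ ($t = \left(1463 + 2788\right) + \left(\left(-20\right) 22 + \left(\frac{4}{3} - \frac{3}{2}\right)\right) = 4251 + \left(-440 + \left(\frac{4}{3} - \frac{3}{2}\right)\right) = 4251 - \frac{2641}{6} = \frac{22865}{6} \approx 3810.8$)
$\frac{P{\left(22 \right)} + y}{t} = \frac{22 + 1052}{\frac{22865}{6}} = 1074 \cdot \frac{6}{22865} = \frac{6444}{22865}$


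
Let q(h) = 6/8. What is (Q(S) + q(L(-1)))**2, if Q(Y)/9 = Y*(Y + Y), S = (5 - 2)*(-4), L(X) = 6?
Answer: 107557641/16 ≈ 6.7224e+6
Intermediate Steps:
q(h) = 3/4 (q(h) = 6*(1/8) = 3/4)
S = -12 (S = 3*(-4) = -12)
Q(Y) = 18*Y**2 (Q(Y) = 9*(Y*(Y + Y)) = 9*(Y*(2*Y)) = 9*(2*Y**2) = 18*Y**2)
(Q(S) + q(L(-1)))**2 = (18*(-12)**2 + 3/4)**2 = (18*144 + 3/4)**2 = (2592 + 3/4)**2 = (10371/4)**2 = 107557641/16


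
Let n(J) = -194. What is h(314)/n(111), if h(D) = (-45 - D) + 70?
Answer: 289/194 ≈ 1.4897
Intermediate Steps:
h(D) = 25 - D
h(314)/n(111) = (25 - 1*314)/(-194) = (25 - 314)*(-1/194) = -289*(-1/194) = 289/194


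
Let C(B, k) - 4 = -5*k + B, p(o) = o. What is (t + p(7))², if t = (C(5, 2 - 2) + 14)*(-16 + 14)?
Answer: 1521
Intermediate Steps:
C(B, k) = 4 + B - 5*k (C(B, k) = 4 + (-5*k + B) = 4 + (B - 5*k) = 4 + B - 5*k)
t = -46 (t = ((4 + 5 - 5*(2 - 2)) + 14)*(-16 + 14) = ((4 + 5 - 5*0) + 14)*(-2) = ((4 + 5 + 0) + 14)*(-2) = (9 + 14)*(-2) = 23*(-2) = -46)
(t + p(7))² = (-46 + 7)² = (-39)² = 1521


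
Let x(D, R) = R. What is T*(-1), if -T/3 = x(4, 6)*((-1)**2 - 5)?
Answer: -72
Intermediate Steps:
T = 72 (T = -18*((-1)**2 - 5) = -18*(1 - 5) = -18*(-4) = -3*(-24) = 72)
T*(-1) = 72*(-1) = -72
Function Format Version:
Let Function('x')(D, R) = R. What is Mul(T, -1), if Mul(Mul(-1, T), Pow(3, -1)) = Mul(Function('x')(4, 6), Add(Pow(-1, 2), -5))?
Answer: -72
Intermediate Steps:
T = 72 (T = Mul(-3, Mul(6, Add(Pow(-1, 2), -5))) = Mul(-3, Mul(6, Add(1, -5))) = Mul(-3, Mul(6, -4)) = Mul(-3, -24) = 72)
Mul(T, -1) = Mul(72, -1) = -72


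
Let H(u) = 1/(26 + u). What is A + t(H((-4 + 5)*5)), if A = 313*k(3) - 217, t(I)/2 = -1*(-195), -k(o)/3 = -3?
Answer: 2990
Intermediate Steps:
k(o) = 9 (k(o) = -3*(-3) = 9)
t(I) = 390 (t(I) = 2*(-1*(-195)) = 2*195 = 390)
A = 2600 (A = 313*9 - 217 = 2817 - 217 = 2600)
A + t(H((-4 + 5)*5)) = 2600 + 390 = 2990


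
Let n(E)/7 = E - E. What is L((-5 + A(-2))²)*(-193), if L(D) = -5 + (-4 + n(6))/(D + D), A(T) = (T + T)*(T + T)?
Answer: 117151/121 ≈ 968.19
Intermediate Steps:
n(E) = 0 (n(E) = 7*(E - E) = 7*0 = 0)
A(T) = 4*T² (A(T) = (2*T)*(2*T) = 4*T²)
L(D) = -5 - 2/D (L(D) = -5 + (-4 + 0)/(D + D) = -5 - 4*1/(2*D) = -5 - 2/D)
L((-5 + A(-2))²)*(-193) = (-5 - 2/(-5 + 4*(-2)²)²)*(-193) = (-5 - 2/(-5 + 4*4)²)*(-193) = (-5 - 2/(-5 + 16)²)*(-193) = (-5 - 2/(11²))*(-193) = (-5 - 2/121)*(-193) = -607/121*(-193) = 117151/121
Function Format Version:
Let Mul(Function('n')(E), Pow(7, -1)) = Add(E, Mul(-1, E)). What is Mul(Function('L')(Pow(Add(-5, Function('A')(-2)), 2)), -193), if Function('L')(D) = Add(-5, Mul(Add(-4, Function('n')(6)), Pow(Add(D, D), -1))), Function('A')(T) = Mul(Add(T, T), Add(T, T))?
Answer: Rational(117151, 121) ≈ 968.19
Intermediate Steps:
Function('n')(E) = 0 (Function('n')(E) = Mul(7, Add(E, Mul(-1, E))) = Mul(7, 0) = 0)
Function('A')(T) = Mul(4, Pow(T, 2)) (Function('A')(T) = Mul(Mul(2, T), Mul(2, T)) = Mul(4, Pow(T, 2)))
Function('L')(D) = Add(-5, Mul(-2, Pow(D, -1))) (Function('L')(D) = Add(-5, Mul(Add(-4, 0), Pow(Add(D, D), -1))) = Add(-5, Mul(-4, Pow(Mul(2, D), -1))) = Add(-5, Mul(-4, Mul(Rational(1, 2), Pow(D, -1)))) = Add(-5, Mul(-2, Pow(D, -1))))
Mul(Function('L')(Pow(Add(-5, Function('A')(-2)), 2)), -193) = Mul(Add(-5, Mul(-2, Pow(Pow(Add(-5, Mul(4, Pow(-2, 2))), 2), -1))), -193) = Mul(Add(-5, Mul(-2, Pow(Pow(Add(-5, Mul(4, 4)), 2), -1))), -193) = Mul(Add(-5, Mul(-2, Pow(Pow(Add(-5, 16), 2), -1))), -193) = Mul(Add(-5, Mul(-2, Pow(Pow(11, 2), -1))), -193) = Mul(Add(-5, Mul(-2, Pow(121, -1))), -193) = Mul(Add(-5, Mul(-2, Rational(1, 121))), -193) = Mul(Add(-5, Rational(-2, 121)), -193) = Mul(Rational(-607, 121), -193) = Rational(117151, 121)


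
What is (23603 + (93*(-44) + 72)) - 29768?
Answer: -10185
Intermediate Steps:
(23603 + (93*(-44) + 72)) - 29768 = (23603 + (-4092 + 72)) - 29768 = (23603 - 4020) - 29768 = 19583 - 29768 = -10185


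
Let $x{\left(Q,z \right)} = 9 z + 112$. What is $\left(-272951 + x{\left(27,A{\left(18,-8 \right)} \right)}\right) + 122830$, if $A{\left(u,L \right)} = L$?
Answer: $-150081$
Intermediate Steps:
$x{\left(Q,z \right)} = 112 + 9 z$
$\left(-272951 + x{\left(27,A{\left(18,-8 \right)} \right)}\right) + 122830 = \left(-272951 + \left(112 + 9 \left(-8\right)\right)\right) + 122830 = \left(-272951 + \left(112 - 72\right)\right) + 122830 = \left(-272951 + 40\right) + 122830 = -272911 + 122830 = -150081$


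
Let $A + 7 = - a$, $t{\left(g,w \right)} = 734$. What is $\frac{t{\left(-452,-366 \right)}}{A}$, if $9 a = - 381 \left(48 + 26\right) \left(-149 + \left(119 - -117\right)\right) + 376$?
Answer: $\frac{6606}{2452439} \approx 0.0026936$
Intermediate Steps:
$a = - \frac{2452502}{9}$ ($a = \frac{- 381 \left(48 + 26\right) \left(-149 + \left(119 - -117\right)\right) + 376}{9} = \frac{- 381 \cdot 74 \left(-149 + \left(119 + 117\right)\right) + 376}{9} = \frac{- 381 \cdot 74 \left(-149 + 236\right) + 376}{9} = \frac{- 381 \cdot 74 \cdot 87 + 376}{9} = \frac{\left(-381\right) 6438 + 376}{9} = \frac{-2452878 + 376}{9} = \frac{1}{9} \left(-2452502\right) = - \frac{2452502}{9} \approx -2.725 \cdot 10^{5}$)
$A = \frac{2452439}{9}$ ($A = -7 - - \frac{2452502}{9} = -7 + \frac{2452502}{9} = \frac{2452439}{9} \approx 2.7249 \cdot 10^{5}$)
$\frac{t{\left(-452,-366 \right)}}{A} = \frac{734}{\frac{2452439}{9}} = 734 \cdot \frac{9}{2452439} = \frac{6606}{2452439}$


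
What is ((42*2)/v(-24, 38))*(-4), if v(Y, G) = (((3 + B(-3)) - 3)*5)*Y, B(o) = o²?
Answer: 14/45 ≈ 0.31111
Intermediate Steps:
v(Y, G) = 45*Y (v(Y, G) = (((3 + (-3)²) - 3)*5)*Y = (((3 + 9) - 3)*5)*Y = ((12 - 3)*5)*Y = (9*5)*Y = 45*Y)
((42*2)/v(-24, 38))*(-4) = ((42*2)/((45*(-24))))*(-4) = (84/(-1080))*(-4) = (84*(-1/1080))*(-4) = -7/90*(-4) = 14/45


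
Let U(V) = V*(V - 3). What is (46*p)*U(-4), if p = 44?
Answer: 56672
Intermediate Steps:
U(V) = V*(-3 + V)
(46*p)*U(-4) = (46*44)*(-4*(-3 - 4)) = 2024*(-4*(-7)) = 2024*28 = 56672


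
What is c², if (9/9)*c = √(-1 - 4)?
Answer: -5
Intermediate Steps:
c = I*√5 (c = √(-1 - 4) = √(-5) = I*√5 ≈ 2.2361*I)
c² = (I*√5)² = -5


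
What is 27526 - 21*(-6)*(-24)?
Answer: 24502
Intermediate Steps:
27526 - 21*(-6)*(-24) = 27526 - (-126)*(-24) = 27526 - 1*3024 = 27526 - 3024 = 24502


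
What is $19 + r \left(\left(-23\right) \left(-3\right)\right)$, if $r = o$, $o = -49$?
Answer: $-3362$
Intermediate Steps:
$r = -49$
$19 + r \left(\left(-23\right) \left(-3\right)\right) = 19 - 49 \left(\left(-23\right) \left(-3\right)\right) = 19 - 3381 = -3362$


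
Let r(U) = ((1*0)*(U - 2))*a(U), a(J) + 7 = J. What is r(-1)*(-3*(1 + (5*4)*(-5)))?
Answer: 0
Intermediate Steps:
a(J) = -7 + J
r(U) = 0 (r(U) = ((1*0)*(U - 2))*(-7 + U) = (0*(-2 + U))*(-7 + U) = 0*(-7 + U) = 0)
r(-1)*(-3*(1 + (5*4)*(-5))) = 0*(-3*(1 + (5*4)*(-5))) = 0*(-3*(1 + 20*(-5))) = 0*(-3*(1 - 100)) = 0*(-3*(-99)) = 0*297 = 0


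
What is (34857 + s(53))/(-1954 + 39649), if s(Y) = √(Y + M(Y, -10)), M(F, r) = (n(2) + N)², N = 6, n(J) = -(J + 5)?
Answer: 11619/12565 + √6/12565 ≈ 0.92491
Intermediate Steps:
n(J) = -5 - J (n(J) = -(5 + J) = -5 - J)
M(F, r) = 1 (M(F, r) = ((-5 - 1*2) + 6)² = ((-5 - 2) + 6)² = (-7 + 6)² = (-1)² = 1)
s(Y) = √(1 + Y) (s(Y) = √(Y + 1) = √(1 + Y))
(34857 + s(53))/(-1954 + 39649) = (34857 + √(1 + 53))/(-1954 + 39649) = (34857 + √54)/37695 = (34857 + 3*√6)*(1/37695) = 11619/12565 + √6/12565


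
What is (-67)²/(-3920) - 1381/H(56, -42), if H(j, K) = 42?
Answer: -400147/11760 ≈ -34.026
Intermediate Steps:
(-67)²/(-3920) - 1381/H(56, -42) = (-67)²/(-3920) - 1381/42 = 4489*(-1/3920) - 1381*1/42 = -4489/3920 - 1381/42 = -400147/11760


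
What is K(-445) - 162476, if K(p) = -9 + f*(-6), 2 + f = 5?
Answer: -162503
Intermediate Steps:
f = 3 (f = -2 + 5 = 3)
K(p) = -27 (K(p) = -9 + 3*(-6) = -9 - 18 = -27)
K(-445) - 162476 = -27 - 162476 = -162503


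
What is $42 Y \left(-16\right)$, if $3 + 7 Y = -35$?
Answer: $3648$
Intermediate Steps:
$Y = - \frac{38}{7}$ ($Y = - \frac{3}{7} + \frac{1}{7} \left(-35\right) = - \frac{3}{7} - 5 = - \frac{38}{7} \approx -5.4286$)
$42 Y \left(-16\right) = 42 \left(- \frac{38}{7}\right) \left(-16\right) = \left(-228\right) \left(-16\right) = 3648$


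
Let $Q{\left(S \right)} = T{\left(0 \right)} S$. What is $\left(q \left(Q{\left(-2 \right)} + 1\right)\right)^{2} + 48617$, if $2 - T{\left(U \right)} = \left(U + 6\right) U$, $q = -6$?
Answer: $48941$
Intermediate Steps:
$T{\left(U \right)} = 2 - U \left(6 + U\right)$ ($T{\left(U \right)} = 2 - \left(U + 6\right) U = 2 - \left(6 + U\right) U = 2 - U \left(6 + U\right)$)
$Q{\left(S \right)} = 2 S$ ($Q{\left(S \right)} = \left(2 - 0^{2} - 0\right) S = \left(2 - 0 + 0\right) S = \left(2 + 0 + 0\right) S = 2 S$)
$\left(q \left(Q{\left(-2 \right)} + 1\right)\right)^{2} + 48617 = \left(- 6 \left(2 \left(-2\right) + 1\right)\right)^{2} + 48617 = \left(- 6 \left(-4 + 1\right)\right)^{2} + 48617 = \left(\left(-6\right) \left(-3\right)\right)^{2} + 48617 = 18^{2} + 48617 = 324 + 48617 = 48941$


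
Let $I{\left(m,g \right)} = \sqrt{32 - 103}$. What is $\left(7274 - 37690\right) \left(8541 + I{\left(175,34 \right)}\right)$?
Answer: $-259783056 - 30416 i \sqrt{71} \approx -2.5978 \cdot 10^{8} - 2.5629 \cdot 10^{5} i$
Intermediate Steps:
$I{\left(m,g \right)} = i \sqrt{71}$ ($I{\left(m,g \right)} = \sqrt{-71} = i \sqrt{71}$)
$\left(7274 - 37690\right) \left(8541 + I{\left(175,34 \right)}\right) = \left(7274 - 37690\right) \left(8541 + i \sqrt{71}\right) = - 30416 \left(8541 + i \sqrt{71}\right) = -259783056 - 30416 i \sqrt{71}$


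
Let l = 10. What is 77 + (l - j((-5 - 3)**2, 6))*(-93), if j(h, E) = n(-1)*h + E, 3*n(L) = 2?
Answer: 3673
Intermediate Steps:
n(L) = 2/3 (n(L) = (1/3)*2 = 2/3)
j(h, E) = E + 2*h/3 (j(h, E) = 2*h/3 + E = E + 2*h/3)
77 + (l - j((-5 - 3)**2, 6))*(-93) = 77 + (10 - (6 + 2*(-5 - 3)**2/3))*(-93) = 77 + (10 - (6 + (2/3)*(-8)**2))*(-93) = 77 + (10 - (6 + (2/3)*64))*(-93) = 77 + (10 - (6 + 128/3))*(-93) = 77 + (10 - 1*146/3)*(-93) = 77 + (10 - 146/3)*(-93) = 77 - 116/3*(-93) = 77 + 3596 = 3673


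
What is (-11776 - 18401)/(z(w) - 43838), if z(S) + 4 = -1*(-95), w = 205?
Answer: 30177/43747 ≈ 0.68981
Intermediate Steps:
z(S) = 91 (z(S) = -4 - 1*(-95) = -4 + 95 = 91)
(-11776 - 18401)/(z(w) - 43838) = (-11776 - 18401)/(91 - 43838) = -30177/(-43747) = -30177*(-1/43747) = 30177/43747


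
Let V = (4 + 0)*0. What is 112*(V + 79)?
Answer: 8848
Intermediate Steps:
V = 0 (V = 4*0 = 0)
112*(V + 79) = 112*(0 + 79) = 112*79 = 8848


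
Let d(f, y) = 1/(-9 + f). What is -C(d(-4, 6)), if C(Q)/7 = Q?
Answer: 7/13 ≈ 0.53846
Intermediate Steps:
C(Q) = 7*Q
-C(d(-4, 6)) = -7/(-9 - 4) = -7/(-13) = -7*(-1)/13 = -1*(-7/13) = 7/13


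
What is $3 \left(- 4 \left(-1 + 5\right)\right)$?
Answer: $-48$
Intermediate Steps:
$3 \left(- 4 \left(-1 + 5\right)\right) = 3 \left(\left(-4\right) 4\right) = 3 \left(-16\right) = -48$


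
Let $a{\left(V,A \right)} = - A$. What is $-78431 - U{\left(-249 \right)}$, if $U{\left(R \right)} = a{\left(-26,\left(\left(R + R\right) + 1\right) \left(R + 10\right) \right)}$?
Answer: $40352$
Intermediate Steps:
$U{\left(R \right)} = - \left(1 + 2 R\right) \left(10 + R\right)$ ($U{\left(R \right)} = - \left(\left(R + R\right) + 1\right) \left(R + 10\right) = - \left(2 R + 1\right) \left(10 + R\right) = - \left(1 + 2 R\right) \left(10 + R\right)$)
$-78431 - U{\left(-249 \right)} = -78431 - \left(-10 - -5229 - 2 \left(-249\right)^{2}\right) = -78431 - \left(-10 + 5229 - 124002\right) = -78431 - -118783 = -78431 + 118783 = 40352$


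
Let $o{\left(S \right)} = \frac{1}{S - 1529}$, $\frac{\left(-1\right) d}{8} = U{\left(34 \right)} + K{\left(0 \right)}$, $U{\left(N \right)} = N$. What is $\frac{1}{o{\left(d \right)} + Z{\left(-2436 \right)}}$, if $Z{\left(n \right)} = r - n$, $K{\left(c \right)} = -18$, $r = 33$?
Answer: $\frac{1657}{4091132} \approx 0.00040502$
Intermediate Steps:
$Z{\left(n \right)} = 33 - n$
$d = -128$ ($d = - 8 \left(34 - 18\right) = \left(-8\right) 16 = -128$)
$o{\left(S \right)} = \frac{1}{-1529 + S}$
$\frac{1}{o{\left(d \right)} + Z{\left(-2436 \right)}} = \frac{1}{\frac{1}{-1529 - 128} + \left(33 - -2436\right)} = \frac{1}{\frac{1}{-1657} + \left(33 + 2436\right)} = \frac{1}{- \frac{1}{1657} + 2469} = \frac{1}{\frac{4091132}{1657}} = \frac{1657}{4091132}$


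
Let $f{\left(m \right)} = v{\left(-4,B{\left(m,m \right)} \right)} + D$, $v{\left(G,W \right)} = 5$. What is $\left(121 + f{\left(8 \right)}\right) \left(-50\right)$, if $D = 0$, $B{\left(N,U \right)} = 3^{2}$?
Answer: $-6300$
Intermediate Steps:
$B{\left(N,U \right)} = 9$
$f{\left(m \right)} = 5$ ($f{\left(m \right)} = 5 + 0 = 5$)
$\left(121 + f{\left(8 \right)}\right) \left(-50\right) = \left(121 + 5\right) \left(-50\right) = 126 \left(-50\right) = -6300$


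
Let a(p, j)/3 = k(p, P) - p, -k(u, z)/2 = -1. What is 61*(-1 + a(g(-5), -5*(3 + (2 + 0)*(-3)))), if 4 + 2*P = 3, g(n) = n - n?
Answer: 305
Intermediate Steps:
g(n) = 0
P = -½ (P = -2 + (½)*3 = -2 + 3/2 = -½ ≈ -0.50000)
k(u, z) = 2 (k(u, z) = -2*(-1) = 2)
a(p, j) = 6 - 3*p (a(p, j) = 3*(2 - p) = 6 - 3*p)
61*(-1 + a(g(-5), -5*(3 + (2 + 0)*(-3)))) = 61*(-1 + (6 - 3*0)) = 61*(-1 + (6 + 0)) = 61*(-1 + 6) = 61*5 = 305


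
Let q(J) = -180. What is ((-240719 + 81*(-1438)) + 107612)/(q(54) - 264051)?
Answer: 83195/88077 ≈ 0.94457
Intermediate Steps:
((-240719 + 81*(-1438)) + 107612)/(q(54) - 264051) = ((-240719 + 81*(-1438)) + 107612)/(-180 - 264051) = ((-240719 - 116478) + 107612)/(-264231) = (-357197 + 107612)*(-1/264231) = -249585*(-1/264231) = 83195/88077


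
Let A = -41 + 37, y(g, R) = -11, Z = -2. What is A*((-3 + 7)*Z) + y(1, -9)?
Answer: 21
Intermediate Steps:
A = -4
A*((-3 + 7)*Z) + y(1, -9) = -4*(-3 + 7)*(-2) - 11 = -16*(-2) - 11 = -4*(-8) - 11 = 32 - 11 = 21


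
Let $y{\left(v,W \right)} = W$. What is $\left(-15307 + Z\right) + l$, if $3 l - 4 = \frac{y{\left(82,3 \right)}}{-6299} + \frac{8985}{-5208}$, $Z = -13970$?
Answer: $- \frac{960412736641}{32805192} \approx -29276.0$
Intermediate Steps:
$l = \frac{24869543}{32805192}$ ($l = \frac{4}{3} + \frac{\frac{3}{-6299} + \frac{8985}{-5208}}{3} = \frac{4}{3} + \frac{3 \left(- \frac{1}{6299}\right) + 8985 \left(- \frac{1}{5208}\right)}{3} = \frac{4}{3} + \frac{- \frac{3}{6299} - \frac{2995}{1736}}{3} = \frac{4}{3} + \frac{1}{3} \left(- \frac{18870713}{10935064}\right) = \frac{4}{3} - \frac{18870713}{32805192} = \frac{24869543}{32805192} \approx 0.7581$)
$\left(-15307 + Z\right) + l = \left(-15307 - 13970\right) + \frac{24869543}{32805192} = -29277 + \frac{24869543}{32805192} = - \frac{960412736641}{32805192}$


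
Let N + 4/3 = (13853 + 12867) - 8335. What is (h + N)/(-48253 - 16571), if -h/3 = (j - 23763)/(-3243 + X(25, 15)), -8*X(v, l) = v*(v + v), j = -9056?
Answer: -748706663/2644235784 ≈ -0.28315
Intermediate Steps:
N = 55151/3 (N = -4/3 + ((13853 + 12867) - 8335) = -4/3 + (26720 - 8335) = -4/3 + 18385 = 55151/3 ≈ 18384.)
X(v, l) = -v**2/4 (X(v, l) = -v*(v + v)/8 = -v*2*v/8 = -v**2/4)
h = -393828/13597 (h = -3*(-9056 - 23763)/(-3243 - 1/4*25**2) = -(-98457)/(-3243 - 1/4*625) = -(-98457)/(-3243 - 625/4) = -(-98457)/(-13597/4) = -(-98457)*(-4)/13597 = -3*131276/13597 = -393828/13597 ≈ -28.964)
(h + N)/(-48253 - 16571) = (-393828/13597 + 55151/3)/(-48253 - 16571) = (748706663/40791)/(-64824) = (748706663/40791)*(-1/64824) = -748706663/2644235784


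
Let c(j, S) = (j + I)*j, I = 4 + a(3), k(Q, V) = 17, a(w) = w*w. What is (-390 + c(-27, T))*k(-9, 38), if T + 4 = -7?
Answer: -204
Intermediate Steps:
T = -11 (T = -4 - 7 = -11)
a(w) = w²
I = 13 (I = 4 + 3² = 4 + 9 = 13)
c(j, S) = j*(13 + j) (c(j, S) = (j + 13)*j = (13 + j)*j = j*(13 + j))
(-390 + c(-27, T))*k(-9, 38) = (-390 - 27*(13 - 27))*17 = (-390 - 27*(-14))*17 = (-390 + 378)*17 = -12*17 = -204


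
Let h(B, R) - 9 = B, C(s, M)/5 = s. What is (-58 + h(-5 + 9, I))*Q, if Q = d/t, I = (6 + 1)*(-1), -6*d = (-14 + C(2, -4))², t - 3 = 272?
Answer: 24/55 ≈ 0.43636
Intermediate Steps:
t = 275 (t = 3 + 272 = 275)
C(s, M) = 5*s
d = -8/3 (d = -(-14 + 5*2)²/6 = -(-14 + 10)²/6 = -⅙*(-4)² = -⅙*16 = -8/3 ≈ -2.6667)
I = -7 (I = 7*(-1) = -7)
h(B, R) = 9 + B
Q = -8/825 (Q = -8/3/275 = -8/3*1/275 = -8/825 ≈ -0.0096970)
(-58 + h(-5 + 9, I))*Q = (-58 + (9 + (-5 + 9)))*(-8/825) = (-58 + (9 + 4))*(-8/825) = (-58 + 13)*(-8/825) = -45*(-8/825) = 24/55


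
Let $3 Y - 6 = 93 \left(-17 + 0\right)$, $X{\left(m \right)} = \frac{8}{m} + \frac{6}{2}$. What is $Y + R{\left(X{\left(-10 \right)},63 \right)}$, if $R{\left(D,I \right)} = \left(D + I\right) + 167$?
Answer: $- \frac{1464}{5} \approx -292.8$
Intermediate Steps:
$X{\left(m \right)} = 3 + \frac{8}{m}$ ($X{\left(m \right)} = \frac{8}{m} + 6 \cdot \frac{1}{2} = \frac{8}{m} + 3 = 3 + \frac{8}{m}$)
$R{\left(D,I \right)} = 167 + D + I$
$Y = -525$ ($Y = 2 + \frac{93 \left(-17 + 0\right)}{3} = 2 + \frac{93 \left(-17\right)}{3} = 2 + \frac{1}{3} \left(-1581\right) = 2 - 527 = -525$)
$Y + R{\left(X{\left(-10 \right)},63 \right)} = -525 + \left(167 + \left(3 + \frac{8}{-10}\right) + 63\right) = -525 + \left(167 + \left(3 + 8 \left(- \frac{1}{10}\right)\right) + 63\right) = -525 + \left(167 + \left(3 - \frac{4}{5}\right) + 63\right) = -525 + \left(167 + \frac{11}{5} + 63\right) = -525 + \frac{1161}{5} = - \frac{1464}{5}$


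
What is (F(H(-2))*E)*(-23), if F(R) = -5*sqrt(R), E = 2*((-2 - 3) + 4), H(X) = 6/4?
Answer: -115*sqrt(6) ≈ -281.69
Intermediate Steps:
H(X) = 3/2 (H(X) = 6*(1/4) = 3/2)
E = -2 (E = 2*(-5 + 4) = 2*(-1) = -2)
(F(H(-2))*E)*(-23) = (-5*sqrt(6)/2*(-2))*(-23) = (5*sqrt(6))*(-23) = -115*sqrt(6)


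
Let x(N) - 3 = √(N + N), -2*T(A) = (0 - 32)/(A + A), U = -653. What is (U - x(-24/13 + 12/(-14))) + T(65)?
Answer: -42632/65 - 2*I*√11193/91 ≈ -655.88 - 2.3252*I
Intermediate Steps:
T(A) = 8/A (T(A) = -(0 - 32)/(2*(A + A)) = -(-16)/(2*A) = -(-16)*1/(2*A) = -(-8)/A = 8/A)
x(N) = 3 + √2*√N (x(N) = 3 + √(N + N) = 3 + √(2*N) = 3 + √2*√N)
(U - x(-24/13 + 12/(-14))) + T(65) = (-653 - (3 + √2*√(-24/13 + 12/(-14)))) + 8/65 = (-653 - (3 + √2*√(-24*1/13 + 12*(-1/14)))) + 8*(1/65) = (-653 - (3 + √2*√(-24/13 - 6/7))) + 8/65 = (-653 - (3 + √2*√(-246/91))) + 8/65 = (-653 - (3 + √2*(I*√22386/91))) + 8/65 = (-653 - (3 + 2*I*√11193/91)) + 8/65 = (-653 + (-3 - 2*I*√11193/91)) + 8/65 = (-656 - 2*I*√11193/91) + 8/65 = -42632/65 - 2*I*√11193/91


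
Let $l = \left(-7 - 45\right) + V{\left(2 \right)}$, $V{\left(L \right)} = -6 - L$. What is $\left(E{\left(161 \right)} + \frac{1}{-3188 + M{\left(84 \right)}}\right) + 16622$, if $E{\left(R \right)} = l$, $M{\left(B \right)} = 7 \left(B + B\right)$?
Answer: $\frac{33322743}{2012} \approx 16562.0$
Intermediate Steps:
$M{\left(B \right)} = 14 B$ ($M{\left(B \right)} = 7 \cdot 2 B = 14 B$)
$l = -60$ ($l = \left(-7 - 45\right) - 8 = -52 - 8 = -60$)
$E{\left(R \right)} = -60$
$\left(E{\left(161 \right)} + \frac{1}{-3188 + M{\left(84 \right)}}\right) + 16622 = \left(-60 + \frac{1}{-3188 + 14 \cdot 84}\right) + 16622 = \left(-60 + \frac{1}{-3188 + 1176}\right) + 16622 = \left(-60 + \frac{1}{-2012}\right) + 16622 = \left(-60 - \frac{1}{2012}\right) + 16622 = - \frac{120721}{2012} + 16622 = \frac{33322743}{2012}$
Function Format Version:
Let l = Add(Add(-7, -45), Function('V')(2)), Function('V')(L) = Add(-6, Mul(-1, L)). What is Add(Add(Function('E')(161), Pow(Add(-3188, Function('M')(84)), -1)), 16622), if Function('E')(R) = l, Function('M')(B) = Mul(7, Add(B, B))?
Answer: Rational(33322743, 2012) ≈ 16562.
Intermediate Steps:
Function('M')(B) = Mul(14, B) (Function('M')(B) = Mul(7, Mul(2, B)) = Mul(14, B))
l = -60 (l = Add(Add(-7, -45), Add(-6, Mul(-1, 2))) = Add(-52, Add(-6, -2)) = Add(-52, -8) = -60)
Function('E')(R) = -60
Add(Add(Function('E')(161), Pow(Add(-3188, Function('M')(84)), -1)), 16622) = Add(Add(-60, Pow(Add(-3188, Mul(14, 84)), -1)), 16622) = Add(Add(-60, Pow(Add(-3188, 1176), -1)), 16622) = Add(Add(-60, Pow(-2012, -1)), 16622) = Add(Add(-60, Rational(-1, 2012)), 16622) = Add(Rational(-120721, 2012), 16622) = Rational(33322743, 2012)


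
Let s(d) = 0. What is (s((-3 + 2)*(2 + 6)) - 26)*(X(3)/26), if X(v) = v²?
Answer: -9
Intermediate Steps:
(s((-3 + 2)*(2 + 6)) - 26)*(X(3)/26) = (0 - 26)*(3²/26) = -234/26 = -26*9/26 = -9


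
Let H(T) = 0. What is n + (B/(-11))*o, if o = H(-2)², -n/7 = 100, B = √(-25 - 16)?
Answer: -700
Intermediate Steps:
B = I*√41 (B = √(-41) = I*√41 ≈ 6.4031*I)
n = -700 (n = -7*100 = -700)
o = 0 (o = 0² = 0)
n + (B/(-11))*o = -700 + ((I*√41)/(-11))*0 = -700 + ((I*√41)*(-1/11))*0 = -700 - I*√41/11*0 = -700 + 0 = -700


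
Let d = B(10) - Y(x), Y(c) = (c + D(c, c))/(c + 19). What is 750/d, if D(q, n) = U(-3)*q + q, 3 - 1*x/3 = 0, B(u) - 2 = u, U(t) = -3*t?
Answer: 7000/79 ≈ 88.608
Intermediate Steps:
B(u) = 2 + u
x = 9 (x = 9 - 3*0 = 9 + 0 = 9)
D(q, n) = 10*q (D(q, n) = (-3*(-3))*q + q = 9*q + q = 10*q)
Y(c) = 11*c/(19 + c) (Y(c) = (c + 10*c)/(c + 19) = (11*c)/(19 + c) = 11*c/(19 + c))
d = 237/28 (d = (2 + 10) - 11*9/(19 + 9) = 12 - 11*9/28 = 12 - 1*99/28 = 12 - 99/28 = 237/28 ≈ 8.4643)
750/d = 750/(237/28) = 750*(28/237) = 7000/79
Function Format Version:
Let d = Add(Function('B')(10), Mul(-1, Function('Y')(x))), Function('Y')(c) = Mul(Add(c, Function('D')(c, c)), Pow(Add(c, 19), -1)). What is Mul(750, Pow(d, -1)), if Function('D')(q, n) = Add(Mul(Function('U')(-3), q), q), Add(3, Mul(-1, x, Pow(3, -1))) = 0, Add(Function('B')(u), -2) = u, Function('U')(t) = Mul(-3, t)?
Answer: Rational(7000, 79) ≈ 88.608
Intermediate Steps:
Function('B')(u) = Add(2, u)
x = 9 (x = Add(9, Mul(-3, 0)) = Add(9, 0) = 9)
Function('D')(q, n) = Mul(10, q) (Function('D')(q, n) = Add(Mul(Mul(-3, -3), q), q) = Add(Mul(9, q), q) = Mul(10, q))
Function('Y')(c) = Mul(11, c, Pow(Add(19, c), -1)) (Function('Y')(c) = Mul(Add(c, Mul(10, c)), Pow(Add(c, 19), -1)) = Mul(Mul(11, c), Pow(Add(19, c), -1)) = Mul(11, c, Pow(Add(19, c), -1)))
d = Rational(237, 28) (d = Add(Add(2, 10), Mul(-1, Mul(11, 9, Pow(Add(19, 9), -1)))) = Add(12, Mul(-1, Mul(11, 9, Pow(28, -1)))) = Add(12, Mul(-1, Mul(11, 9, Rational(1, 28)))) = Add(12, Mul(-1, Rational(99, 28))) = Add(12, Rational(-99, 28)) = Rational(237, 28) ≈ 8.4643)
Mul(750, Pow(d, -1)) = Mul(750, Pow(Rational(237, 28), -1)) = Mul(750, Rational(28, 237)) = Rational(7000, 79)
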